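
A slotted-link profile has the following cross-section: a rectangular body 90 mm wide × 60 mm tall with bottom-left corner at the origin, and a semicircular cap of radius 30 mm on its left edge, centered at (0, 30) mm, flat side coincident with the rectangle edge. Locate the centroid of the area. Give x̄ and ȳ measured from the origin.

Part | A | x̄ᵢ | ȳᵢ | A·x̄ᵢ | A·ȳᵢ
rectangular body | 5400.00 | 45.00 | 30.00 | 243000.00 | 162000.00
semicircular end | 1413.72 | -12.73 | 30.00 | -18000.00 | 42411.50
Σ | 6813.72 |  |  | 225000.00 | 204411.50
x̄ = 225000.00 / 6813.72 = 33.02 mm
ȳ = 204411.50 / 6813.72 = 30.00 mm

x̄ = 33.02 mm, ȳ = 30.00 mm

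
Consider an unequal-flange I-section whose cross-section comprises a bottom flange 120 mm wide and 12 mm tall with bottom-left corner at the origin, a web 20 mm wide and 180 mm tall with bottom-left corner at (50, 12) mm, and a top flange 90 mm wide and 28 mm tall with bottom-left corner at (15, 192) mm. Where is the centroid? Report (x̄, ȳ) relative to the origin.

x̄ = 60.00 mm, ȳ = 118.38 mm

bottom flange: A = 120 × 12 = 1440.00, centroid at (60.00, 6.00).
web: A = 20 × 180 = 3600.00, centroid at (60.00, 102.00).
top flange: A = 90 × 28 = 2520.00, centroid at (60.00, 206.00).
ΣA = 7560.00 mm², ΣAx̄ = 453600.00 mm³, ΣAȳ = 894960.00 mm³.
x̄ = 453600.00/7560.00 = 60.00 mm; ȳ = 894960.00/7560.00 = 118.38 mm.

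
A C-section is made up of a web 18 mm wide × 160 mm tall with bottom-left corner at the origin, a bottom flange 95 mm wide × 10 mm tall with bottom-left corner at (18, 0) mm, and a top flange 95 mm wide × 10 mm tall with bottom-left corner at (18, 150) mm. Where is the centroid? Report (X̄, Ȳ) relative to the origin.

Part | A | x̄ᵢ | ȳᵢ | A·x̄ᵢ | A·ȳᵢ
web | 2880.00 | 9.00 | 80.00 | 25920.00 | 230400.00
bottom flange | 950.00 | 65.50 | 5.00 | 62225.00 | 4750.00
top flange | 950.00 | 65.50 | 155.00 | 62225.00 | 147250.00
Σ | 4780.00 |  |  | 150370.00 | 382400.00
X̄ = 150370.00 / 4780.00 = 31.46 mm
Ȳ = 382400.00 / 4780.00 = 80.00 mm

X̄ = 31.46 mm, Ȳ = 80.00 mm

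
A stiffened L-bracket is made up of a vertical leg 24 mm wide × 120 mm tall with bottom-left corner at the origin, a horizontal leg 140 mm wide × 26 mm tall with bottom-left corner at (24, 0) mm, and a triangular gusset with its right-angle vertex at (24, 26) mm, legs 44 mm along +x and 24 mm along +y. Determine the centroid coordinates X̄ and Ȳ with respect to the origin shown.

X̄ = 56.35 mm, Ȳ = 33.78 mm

vertical leg: A = 24 × 120 = 2880.00, centroid at (12.00, 60.00).
horizontal leg: A = 140 × 26 = 3640.00, centroid at (94.00, 13.00).
gusset: A = ½·44·24 = 528.00, centroid at (38.67, 34.00).
ΣA = 7048.00 mm²
ΣAX̄ = (2880.00)(12.00) + (3640.00)(94.00) + (528.00)(38.67) = 397136.00 mm³
ΣAȲ = (2880.00)(60.00) + (3640.00)(13.00) + (528.00)(34.00) = 238072.00 mm³
X̄ = 397136.00 / 7048.00 = 56.35 mm
Ȳ = 238072.00 / 7048.00 = 33.78 mm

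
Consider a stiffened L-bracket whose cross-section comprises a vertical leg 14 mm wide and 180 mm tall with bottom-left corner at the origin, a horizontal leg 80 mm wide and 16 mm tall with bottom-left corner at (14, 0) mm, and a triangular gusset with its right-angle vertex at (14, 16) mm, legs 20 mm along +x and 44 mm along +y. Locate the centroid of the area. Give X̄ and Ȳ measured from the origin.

X̄ = 22.61 mm, Ȳ = 59.09 mm

Part | A | x̄ᵢ | ȳᵢ | A·x̄ᵢ | A·ȳᵢ
vertical leg | 2520.00 | 7.00 | 90.00 | 17640.00 | 226800.00
horizontal leg | 1280.00 | 54.00 | 8.00 | 69120.00 | 10240.00
gusset | 440.00 | 20.67 | 30.67 | 9093.33 | 13493.33
Σ | 4240.00 |  |  | 95853.33 | 250533.33
X̄ = 95853.33 / 4240.00 = 22.61 mm
Ȳ = 250533.33 / 4240.00 = 59.09 mm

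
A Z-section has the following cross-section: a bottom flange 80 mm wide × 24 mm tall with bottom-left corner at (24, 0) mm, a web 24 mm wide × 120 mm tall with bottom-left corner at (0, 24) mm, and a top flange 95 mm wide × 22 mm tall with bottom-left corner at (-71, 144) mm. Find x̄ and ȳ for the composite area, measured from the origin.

bottom flange: A = 80 × 24 = 1920.00, centroid at (64.00, 12.00).
web: A = 24 × 120 = 2880.00, centroid at (12.00, 84.00).
top flange: A = 95 × 22 = 2090.00, centroid at (-23.50, 155.00).
ΣA = 6890.00 mm²
ΣAx̄ = (1920.00)(64.00) + (2880.00)(12.00) + (2090.00)(-23.50) = 108325.00 mm³
ΣAȳ = (1920.00)(12.00) + (2880.00)(84.00) + (2090.00)(155.00) = 588910.00 mm³
x̄ = 108325.00 / 6890.00 = 15.72 mm
ȳ = 588910.00 / 6890.00 = 85.47 mm

x̄ = 15.72 mm, ȳ = 85.47 mm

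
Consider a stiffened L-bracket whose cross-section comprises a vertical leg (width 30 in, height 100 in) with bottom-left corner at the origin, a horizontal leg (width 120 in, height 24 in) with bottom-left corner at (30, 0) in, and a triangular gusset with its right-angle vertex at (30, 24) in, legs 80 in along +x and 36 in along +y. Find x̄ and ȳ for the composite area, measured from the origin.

Part | A | x̄ᵢ | ȳᵢ | A·x̄ᵢ | A·ȳᵢ
vertical leg | 3000.00 | 15.00 | 50.00 | 45000.00 | 150000.00
horizontal leg | 2880.00 | 90.00 | 12.00 | 259200.00 | 34560.00
gusset | 1440.00 | 56.67 | 36.00 | 81600.00 | 51840.00
Σ | 7320.00 |  |  | 385800.00 | 236400.00
x̄ = 385800.00 / 7320.00 = 52.70 in
ȳ = 236400.00 / 7320.00 = 32.30 in

x̄ = 52.70 in, ȳ = 32.30 in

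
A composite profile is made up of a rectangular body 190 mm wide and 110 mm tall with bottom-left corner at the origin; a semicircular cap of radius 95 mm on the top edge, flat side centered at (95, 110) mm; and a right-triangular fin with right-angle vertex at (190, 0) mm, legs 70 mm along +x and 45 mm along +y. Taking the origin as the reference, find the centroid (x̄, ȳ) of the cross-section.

rectangular body: A = 190 × 110 = 20900.00, centroid at (95.00, 55.00).
semicircular top: A = ½π·95² = 14176.44, centroid at (95.00, 150.32).
triangular fin: A = ½·70·45 = 1575.00, centroid at (213.33, 15.00).
ΣA = 36651.44 mm², ΣAx̄ = 3668261.50 mm³, ΣAȳ = 3304116.39 mm³.
x̄ = 3668261.50/36651.44 = 100.09 mm; ȳ = 3304116.39/36651.44 = 90.15 mm.

x̄ = 100.09 mm, ȳ = 90.15 mm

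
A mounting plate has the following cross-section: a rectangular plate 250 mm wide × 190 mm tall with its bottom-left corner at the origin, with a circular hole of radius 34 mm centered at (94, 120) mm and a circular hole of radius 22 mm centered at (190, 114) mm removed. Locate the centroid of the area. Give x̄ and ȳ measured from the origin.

Part | A | x̄ᵢ | ȳᵢ | A·x̄ᵢ | A·ȳᵢ
plate | 47500.00 | 125.00 | 95.00 | 5937500.00 | 4512500.00
hole 1 | -3631.68 | 94.00 | 120.00 | -341378.02 | -435801.73
hole 2 | -1520.53 | 190.00 | 114.00 | -288900.86 | -173340.52
Σ | 42347.79 |  |  | 5307221.12 | 3903357.75
x̄ = 5307221.12 / 42347.79 = 125.32 mm
ȳ = 3903357.75 / 42347.79 = 92.17 mm

x̄ = 125.32 mm, ȳ = 92.17 mm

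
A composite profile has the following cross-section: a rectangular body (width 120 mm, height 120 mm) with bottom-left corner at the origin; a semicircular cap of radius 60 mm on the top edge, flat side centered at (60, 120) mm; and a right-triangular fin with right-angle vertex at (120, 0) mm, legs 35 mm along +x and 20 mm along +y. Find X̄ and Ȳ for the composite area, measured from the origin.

X̄ = 61.23 mm, Ȳ = 82.77 mm

Part | A | x̄ᵢ | ȳᵢ | A·x̄ᵢ | A·ȳᵢ
rectangular body | 14400.00 | 60.00 | 60.00 | 864000.00 | 864000.00
semicircular top | 5654.87 | 60.00 | 145.46 | 339292.01 | 822584.01
triangular fin | 350.00 | 131.67 | 6.67 | 46083.33 | 2333.33
Σ | 20404.87 |  |  | 1249375.34 | 1688917.35
X̄ = 1249375.34 / 20404.87 = 61.23 mm
Ȳ = 1688917.35 / 20404.87 = 82.77 mm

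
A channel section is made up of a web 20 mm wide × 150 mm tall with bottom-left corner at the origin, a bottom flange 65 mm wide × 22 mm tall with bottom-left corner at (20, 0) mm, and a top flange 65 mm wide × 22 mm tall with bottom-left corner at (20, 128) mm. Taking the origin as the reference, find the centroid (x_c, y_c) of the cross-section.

x_c = 30.74 mm, y_c = 75.00 mm

web: A = 20 × 150 = 3000.00, centroid at (10.00, 75.00).
bottom flange: A = 65 × 22 = 1430.00, centroid at (52.50, 11.00).
top flange: A = 65 × 22 = 1430.00, centroid at (52.50, 139.00).
ΣA = 5860.00 mm²
ΣAx_c = (3000.00)(10.00) + (1430.00)(52.50) + (1430.00)(52.50) = 180150.00 mm³
ΣAy_c = (3000.00)(75.00) + (1430.00)(11.00) + (1430.00)(139.00) = 439500.00 mm³
x_c = 180150.00 / 5860.00 = 30.74 mm
y_c = 439500.00 / 5860.00 = 75.00 mm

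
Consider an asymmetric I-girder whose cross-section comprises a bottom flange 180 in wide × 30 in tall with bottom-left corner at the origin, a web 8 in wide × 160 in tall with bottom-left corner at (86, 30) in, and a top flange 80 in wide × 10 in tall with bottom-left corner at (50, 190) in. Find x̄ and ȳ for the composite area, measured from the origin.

bottom flange: A = 180 × 30 = 5400.00, centroid at (90.00, 15.00).
web: A = 8 × 160 = 1280.00, centroid at (90.00, 110.00).
top flange: A = 80 × 10 = 800.00, centroid at (90.00, 195.00).
ΣA = 7480.00 in², ΣAx̄ = 673200.00 in³, ΣAȳ = 377800.00 in³.
x̄ = 673200.00/7480.00 = 90.00 in; ȳ = 377800.00/7480.00 = 50.51 in.

x̄ = 90.00 in, ȳ = 50.51 in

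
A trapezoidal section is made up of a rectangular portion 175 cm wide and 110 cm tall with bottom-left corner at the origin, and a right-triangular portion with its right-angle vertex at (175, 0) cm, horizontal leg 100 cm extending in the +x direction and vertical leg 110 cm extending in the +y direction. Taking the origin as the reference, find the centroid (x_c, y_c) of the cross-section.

rectangular portion: A = 175 × 110 = 19250.00, centroid at (87.50, 55.00).
triangular portion: A = ½·100·110 = 5500.00, centroid at (208.33, 36.67).
ΣA = 24750.00 cm², ΣAx_c = 2830208.33 cm³, ΣAy_c = 1260416.67 cm³.
x_c = 2830208.33/24750.00 = 114.35 cm; y_c = 1260416.67/24750.00 = 50.93 cm.

x_c = 114.35 cm, y_c = 50.93 cm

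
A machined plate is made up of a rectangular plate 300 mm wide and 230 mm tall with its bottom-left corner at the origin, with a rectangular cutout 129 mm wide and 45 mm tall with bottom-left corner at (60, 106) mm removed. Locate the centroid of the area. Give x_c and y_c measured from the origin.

x_c = 152.34 mm, y_c = 113.76 mm

plate: A = 300 × 230 = 69000.00, centroid at (150.00, 115.00).
hole: A = −(129 × 45) = -5805.00, centroid at (124.50, 128.50).
ΣA = 63195.00 mm²
ΣAx_c = (69000.00)(150.00) + (-5805.00)(124.50) = 9627277.50 mm³
ΣAy_c = (69000.00)(115.00) + (-5805.00)(128.50) = 7189057.50 mm³
x_c = 9627277.50 / 63195.00 = 152.34 mm
y_c = 7189057.50 / 63195.00 = 113.76 mm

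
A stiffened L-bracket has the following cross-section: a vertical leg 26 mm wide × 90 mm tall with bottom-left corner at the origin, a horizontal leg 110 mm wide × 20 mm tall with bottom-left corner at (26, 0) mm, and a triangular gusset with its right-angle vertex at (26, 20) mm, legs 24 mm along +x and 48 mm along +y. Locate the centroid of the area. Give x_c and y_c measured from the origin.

x_c = 44.61 mm, y_c = 28.94 mm

vertical leg: A = 26 × 90 = 2340.00, centroid at (13.00, 45.00).
horizontal leg: A = 110 × 20 = 2200.00, centroid at (81.00, 10.00).
gusset: A = ½·24·48 = 576.00, centroid at (34.00, 36.00).
ΣA = 5116.00 mm², ΣAx_c = 228204.00 mm³, ΣAy_c = 148036.00 mm³.
x_c = 228204.00/5116.00 = 44.61 mm; y_c = 148036.00/5116.00 = 28.94 mm.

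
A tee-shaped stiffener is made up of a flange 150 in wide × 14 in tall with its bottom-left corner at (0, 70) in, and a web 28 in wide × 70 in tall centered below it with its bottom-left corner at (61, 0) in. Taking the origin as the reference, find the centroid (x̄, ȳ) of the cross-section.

web: A = 28 × 70 = 1960.00, centroid at (75.00, 35.00).
flange: A = 150 × 14 = 2100.00, centroid at (75.00, 77.00).
ΣA = 4060.00 in²
ΣAx̄ = (1960.00)(75.00) + (2100.00)(75.00) = 304500.00 in³
ΣAȳ = (1960.00)(35.00) + (2100.00)(77.00) = 230300.00 in³
x̄ = 304500.00 / 4060.00 = 75.00 in
ȳ = 230300.00 / 4060.00 = 56.72 in

x̄ = 75.00 in, ȳ = 56.72 in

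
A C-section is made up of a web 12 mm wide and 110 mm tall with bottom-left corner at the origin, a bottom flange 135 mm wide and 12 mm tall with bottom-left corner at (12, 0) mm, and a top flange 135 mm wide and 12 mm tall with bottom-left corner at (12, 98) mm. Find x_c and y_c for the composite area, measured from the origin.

x_c = 58.22 mm, y_c = 55.00 mm

web: A = 12 × 110 = 1320.00, centroid at (6.00, 55.00).
bottom flange: A = 135 × 12 = 1620.00, centroid at (79.50, 6.00).
top flange: A = 135 × 12 = 1620.00, centroid at (79.50, 104.00).
ΣA = 4560.00 mm²
ΣAx_c = (1320.00)(6.00) + (1620.00)(79.50) + (1620.00)(79.50) = 265500.00 mm³
ΣAy_c = (1320.00)(55.00) + (1620.00)(6.00) + (1620.00)(104.00) = 250800.00 mm³
x_c = 265500.00 / 4560.00 = 58.22 mm
y_c = 250800.00 / 4560.00 = 55.00 mm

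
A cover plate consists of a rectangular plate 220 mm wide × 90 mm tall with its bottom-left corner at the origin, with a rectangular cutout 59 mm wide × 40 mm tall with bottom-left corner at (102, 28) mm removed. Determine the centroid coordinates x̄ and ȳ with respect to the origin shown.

x̄ = 107.09 mm, ȳ = 44.59 mm

plate: A = 220 × 90 = 19800.00, centroid at (110.00, 45.00).
hole: A = −(59 × 40) = -2360.00, centroid at (131.50, 48.00).
ΣA = 17440.00 mm²
ΣAx̄ = (19800.00)(110.00) + (-2360.00)(131.50) = 1867660.00 mm³
ΣAȳ = (19800.00)(45.00) + (-2360.00)(48.00) = 777720.00 mm³
x̄ = 1867660.00 / 17440.00 = 107.09 mm
ȳ = 777720.00 / 17440.00 = 44.59 mm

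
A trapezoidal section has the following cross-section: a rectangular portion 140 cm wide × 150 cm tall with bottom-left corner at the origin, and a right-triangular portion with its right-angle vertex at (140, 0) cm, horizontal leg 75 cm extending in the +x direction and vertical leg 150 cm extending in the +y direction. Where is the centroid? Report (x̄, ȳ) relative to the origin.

x̄ = 90.07 cm, ȳ = 69.72 cm

Part | A | x̄ᵢ | ȳᵢ | A·x̄ᵢ | A·ȳᵢ
rectangular portion | 21000.00 | 70.00 | 75.00 | 1470000.00 | 1575000.00
triangular portion | 5625.00 | 165.00 | 50.00 | 928125.00 | 281250.00
Σ | 26625.00 |  |  | 2398125.00 | 1856250.00
x̄ = 2398125.00 / 26625.00 = 90.07 cm
ȳ = 1856250.00 / 26625.00 = 69.72 cm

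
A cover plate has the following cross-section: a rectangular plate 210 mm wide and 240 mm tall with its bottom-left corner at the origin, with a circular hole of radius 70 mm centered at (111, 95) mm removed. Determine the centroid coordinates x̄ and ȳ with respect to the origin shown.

plate: A = 210 × 240 = 50400.00, centroid at (105.00, 120.00).
hole: A = −π·70² = -15393.80, centroid at (111.00, 95.00).
ΣA = 35006.20 mm²
ΣAx̄ = (50400.00)(105.00) + (-15393.80)(111.00) = 3583287.76 mm³
ΣAȳ = (50400.00)(120.00) + (-15393.80)(95.00) = 4585588.62 mm³
x̄ = 3583287.76 / 35006.20 = 102.36 mm
ȳ = 4585588.62 / 35006.20 = 130.99 mm

x̄ = 102.36 mm, ȳ = 130.99 mm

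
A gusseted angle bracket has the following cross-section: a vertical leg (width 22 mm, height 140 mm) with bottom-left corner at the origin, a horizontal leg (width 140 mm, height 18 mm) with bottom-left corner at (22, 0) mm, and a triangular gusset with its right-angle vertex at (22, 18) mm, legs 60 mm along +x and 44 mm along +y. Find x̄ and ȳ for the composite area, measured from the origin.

vertical leg: A = 22 × 140 = 3080.00, centroid at (11.00, 70.00).
horizontal leg: A = 140 × 18 = 2520.00, centroid at (92.00, 9.00).
gusset: A = ½·60·44 = 1320.00, centroid at (42.00, 32.67).
ΣA = 6920.00 mm², ΣAx̄ = 321160.00 mm³, ΣAȳ = 281400.00 mm³.
x̄ = 321160.00/6920.00 = 46.41 mm; ȳ = 281400.00/6920.00 = 40.66 mm.

x̄ = 46.41 mm, ȳ = 40.66 mm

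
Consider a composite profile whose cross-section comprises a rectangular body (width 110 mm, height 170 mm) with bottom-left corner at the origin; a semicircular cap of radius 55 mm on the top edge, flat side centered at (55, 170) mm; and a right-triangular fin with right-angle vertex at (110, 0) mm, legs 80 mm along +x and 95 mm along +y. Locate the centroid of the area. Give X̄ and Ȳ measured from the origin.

X̄ = 66.39 mm, Ȳ = 96.45 mm

rectangular body: A = 110 × 170 = 18700.00, centroid at (55.00, 85.00).
semicircular top: A = ½π·55² = 4751.66, centroid at (55.00, 193.34).
triangular fin: A = ½·80·95 = 3800.00, centroid at (136.67, 31.67).
ΣA = 27251.66 mm²
ΣAX̄ = (18700.00)(55.00) + (4751.66)(55.00) + (3800.00)(136.67) = 1809174.57 mm³
ΣAȲ = (18700.00)(85.00) + (4751.66)(193.34) + (3800.00)(31.67) = 2628532.01 mm³
X̄ = 1809174.57 / 27251.66 = 66.39 mm
Ȳ = 2628532.01 / 27251.66 = 96.45 mm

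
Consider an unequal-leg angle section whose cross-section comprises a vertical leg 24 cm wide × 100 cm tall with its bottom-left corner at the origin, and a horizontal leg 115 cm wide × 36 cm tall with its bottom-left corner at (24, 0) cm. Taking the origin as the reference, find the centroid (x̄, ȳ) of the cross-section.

x̄ = 56.00 cm, ȳ = 29.74 cm

vertical leg: A = 24 × 100 = 2400.00, centroid at (12.00, 50.00).
horizontal leg: A = 115 × 36 = 4140.00, centroid at (81.50, 18.00).
ΣA = 6540.00 cm², ΣAx̄ = 366210.00 cm³, ΣAȳ = 194520.00 cm³.
x̄ = 366210.00/6540.00 = 56.00 cm; ȳ = 194520.00/6540.00 = 29.74 cm.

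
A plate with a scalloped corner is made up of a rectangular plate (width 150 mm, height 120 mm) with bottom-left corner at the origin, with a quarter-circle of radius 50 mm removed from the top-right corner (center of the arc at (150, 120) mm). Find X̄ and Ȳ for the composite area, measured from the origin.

plate: A = 150 × 120 = 18000.00, centroid at (75.00, 60.00).
removed quarter-circle: A = −¼π·50² = -1963.50, centroid at (128.78, 98.78).
ΣA = 16036.50 mm², ΣAX̄ = 1097142.36 mm³, ΣAȲ = 886047.22 mm³.
X̄ = 1097142.36/16036.50 = 68.42 mm; Ȳ = 886047.22/16036.50 = 55.25 mm.

X̄ = 68.42 mm, Ȳ = 55.25 mm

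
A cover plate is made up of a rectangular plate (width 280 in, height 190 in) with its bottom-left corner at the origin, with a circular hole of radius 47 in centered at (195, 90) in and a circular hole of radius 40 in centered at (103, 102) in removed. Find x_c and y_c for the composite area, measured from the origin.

Part | A | x̄ᵢ | ȳᵢ | A·x̄ᵢ | A·ȳᵢ
plate | 53200.00 | 140.00 | 95.00 | 7448000.00 | 5054000.00
hole 1 | -6939.78 | 195.00 | 90.00 | -1353256.74 | -624580.04
hole 2 | -5026.55 | 103.00 | 102.00 | -517734.47 | -512707.92
Σ | 41233.67 |  |  | 5577008.79 | 3916712.04
x_c = 5577008.79 / 41233.67 = 135.25 in
y_c = 3916712.04 / 41233.67 = 94.99 in

x_c = 135.25 in, y_c = 94.99 in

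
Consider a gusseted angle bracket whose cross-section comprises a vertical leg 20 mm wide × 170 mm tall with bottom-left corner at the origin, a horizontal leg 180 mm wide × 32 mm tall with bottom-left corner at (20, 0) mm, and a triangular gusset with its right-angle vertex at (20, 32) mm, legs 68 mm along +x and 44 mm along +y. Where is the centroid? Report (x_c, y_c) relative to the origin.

Part | A | x̄ᵢ | ȳᵢ | A·x̄ᵢ | A·ȳᵢ
vertical leg | 3400.00 | 10.00 | 85.00 | 34000.00 | 289000.00
horizontal leg | 5760.00 | 110.00 | 16.00 | 633600.00 | 92160.00
gusset | 1496.00 | 42.67 | 46.67 | 63829.33 | 69813.33
Σ | 10656.00 |  |  | 731429.33 | 450973.33
x_c = 731429.33 / 10656.00 = 68.64 mm
y_c = 450973.33 / 10656.00 = 42.32 mm

x_c = 68.64 mm, y_c = 42.32 mm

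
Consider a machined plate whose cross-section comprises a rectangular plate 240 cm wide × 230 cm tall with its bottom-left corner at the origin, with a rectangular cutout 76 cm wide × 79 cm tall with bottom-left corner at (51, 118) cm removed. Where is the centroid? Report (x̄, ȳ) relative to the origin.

Part | A | x̄ᵢ | ȳᵢ | A·x̄ᵢ | A·ȳᵢ
plate | 55200.00 | 120.00 | 115.00 | 6624000.00 | 6348000.00
hole | -6004.00 | 89.00 | 157.50 | -534356.00 | -945630.00
Σ | 49196.00 |  |  | 6089644.00 | 5402370.00
x̄ = 6089644.00 / 49196.00 = 123.78 cm
ȳ = 5402370.00 / 49196.00 = 109.81 cm

x̄ = 123.78 cm, ȳ = 109.81 cm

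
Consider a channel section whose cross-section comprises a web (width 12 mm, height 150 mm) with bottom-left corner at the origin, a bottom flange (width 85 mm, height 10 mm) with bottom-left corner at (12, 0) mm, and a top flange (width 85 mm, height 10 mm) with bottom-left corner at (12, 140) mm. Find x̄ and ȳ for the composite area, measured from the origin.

Part | A | x̄ᵢ | ȳᵢ | A·x̄ᵢ | A·ȳᵢ
web | 1800.00 | 6.00 | 75.00 | 10800.00 | 135000.00
bottom flange | 850.00 | 54.50 | 5.00 | 46325.00 | 4250.00
top flange | 850.00 | 54.50 | 145.00 | 46325.00 | 123250.00
Σ | 3500.00 |  |  | 103450.00 | 262500.00
x̄ = 103450.00 / 3500.00 = 29.56 mm
ȳ = 262500.00 / 3500.00 = 75.00 mm

x̄ = 29.56 mm, ȳ = 75.00 mm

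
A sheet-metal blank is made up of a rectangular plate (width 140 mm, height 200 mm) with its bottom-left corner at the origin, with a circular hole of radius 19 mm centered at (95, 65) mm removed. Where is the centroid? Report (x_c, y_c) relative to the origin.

x_c = 68.94 mm, y_c = 101.48 mm

Part | A | x̄ᵢ | ȳᵢ | A·x̄ᵢ | A·ȳᵢ
plate | 28000.00 | 70.00 | 100.00 | 1960000.00 | 2800000.00
hole | -1134.11 | 95.00 | 65.00 | -107740.92 | -73717.47
Σ | 26865.89 |  |  | 1852259.08 | 2726282.53
x_c = 1852259.08 / 26865.89 = 68.94 mm
y_c = 2726282.53 / 26865.89 = 101.48 mm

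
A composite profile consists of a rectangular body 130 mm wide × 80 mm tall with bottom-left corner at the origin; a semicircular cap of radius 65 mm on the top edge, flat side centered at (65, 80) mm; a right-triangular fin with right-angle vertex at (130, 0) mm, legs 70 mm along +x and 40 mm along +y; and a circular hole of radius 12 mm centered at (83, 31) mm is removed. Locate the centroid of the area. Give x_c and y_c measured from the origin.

x_c = 71.42 mm, y_c = 63.09 mm

Part | A | x̄ᵢ | ȳᵢ | A·x̄ᵢ | A·ȳᵢ
rectangular body | 10400.00 | 65.00 | 40.00 | 676000.00 | 416000.00
semicircular top | 6636.61 | 65.00 | 107.59 | 431379.94 | 714012.49
triangular fin | 1400.00 | 153.33 | 13.33 | 214666.67 | 18666.67
hole | -452.39 | 83.00 | 31.00 | -37548.32 | -14024.07
Σ | 17984.23 |  |  | 1284498.29 | 1134655.09
x_c = 1284498.29 / 17984.23 = 71.42 mm
y_c = 1134655.09 / 17984.23 = 63.09 mm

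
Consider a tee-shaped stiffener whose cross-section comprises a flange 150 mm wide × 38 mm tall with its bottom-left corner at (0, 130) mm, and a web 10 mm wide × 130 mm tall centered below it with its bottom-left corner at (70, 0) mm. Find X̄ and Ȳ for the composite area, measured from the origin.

X̄ = 75.00 mm, Ȳ = 133.40 mm

web: A = 10 × 130 = 1300.00, centroid at (75.00, 65.00).
flange: A = 150 × 38 = 5700.00, centroid at (75.00, 149.00).
ΣA = 7000.00 mm²
ΣAX̄ = (1300.00)(75.00) + (5700.00)(75.00) = 525000.00 mm³
ΣAȲ = (1300.00)(65.00) + (5700.00)(149.00) = 933800.00 mm³
X̄ = 525000.00 / 7000.00 = 75.00 mm
Ȳ = 933800.00 / 7000.00 = 133.40 mm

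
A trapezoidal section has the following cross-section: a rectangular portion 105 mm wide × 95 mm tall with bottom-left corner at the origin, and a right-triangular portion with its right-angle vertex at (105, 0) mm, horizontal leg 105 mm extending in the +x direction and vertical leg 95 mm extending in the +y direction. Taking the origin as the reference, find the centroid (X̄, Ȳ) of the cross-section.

rectangular portion: A = 105 × 95 = 9975.00, centroid at (52.50, 47.50).
triangular portion: A = ½·105·95 = 4987.50, centroid at (140.00, 31.67).
ΣA = 14962.50 mm², ΣAX̄ = 1221937.50 mm³, ΣAȲ = 631750.00 mm³.
X̄ = 1221937.50/14962.50 = 81.67 mm; Ȳ = 631750.00/14962.50 = 42.22 mm.

X̄ = 81.67 mm, Ȳ = 42.22 mm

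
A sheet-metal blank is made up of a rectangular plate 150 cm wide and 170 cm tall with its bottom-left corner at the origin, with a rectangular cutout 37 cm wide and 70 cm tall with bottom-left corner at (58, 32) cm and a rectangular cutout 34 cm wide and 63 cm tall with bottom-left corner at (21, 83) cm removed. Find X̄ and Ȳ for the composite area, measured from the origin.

X̄ = 78.63 cm, Ȳ = 84.20 cm

plate: A = 150 × 170 = 25500.00, centroid at (75.00, 85.00).
hole 1: A = −(37 × 70) = -2590.00, centroid at (76.50, 67.00).
hole 2: A = −(34 × 63) = -2142.00, centroid at (38.00, 114.50).
ΣA = 20768.00 cm²
ΣAX̄ = (25500.00)(75.00) + (-2590.00)(76.50) + (-2142.00)(38.00) = 1632969.00 cm³
ΣAȲ = (25500.00)(85.00) + (-2590.00)(67.00) + (-2142.00)(114.50) = 1748711.00 cm³
X̄ = 1632969.00 / 20768.00 = 78.63 cm
Ȳ = 1748711.00 / 20768.00 = 84.20 cm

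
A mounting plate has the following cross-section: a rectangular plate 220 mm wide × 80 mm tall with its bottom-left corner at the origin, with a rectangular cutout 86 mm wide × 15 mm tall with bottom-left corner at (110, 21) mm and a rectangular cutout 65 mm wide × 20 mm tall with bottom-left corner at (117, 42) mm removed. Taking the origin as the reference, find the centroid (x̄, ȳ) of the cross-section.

x̄ = 102.88 mm, ȳ = 39.95 mm

Part | A | x̄ᵢ | ȳᵢ | A·x̄ᵢ | A·ȳᵢ
plate | 17600.00 | 110.00 | 40.00 | 1936000.00 | 704000.00
hole 1 | -1290.00 | 153.00 | 28.50 | -197370.00 | -36765.00
hole 2 | -1300.00 | 149.50 | 52.00 | -194350.00 | -67600.00
Σ | 15010.00 |  |  | 1544280.00 | 599635.00
x̄ = 1544280.00 / 15010.00 = 102.88 mm
ȳ = 599635.00 / 15010.00 = 39.95 mm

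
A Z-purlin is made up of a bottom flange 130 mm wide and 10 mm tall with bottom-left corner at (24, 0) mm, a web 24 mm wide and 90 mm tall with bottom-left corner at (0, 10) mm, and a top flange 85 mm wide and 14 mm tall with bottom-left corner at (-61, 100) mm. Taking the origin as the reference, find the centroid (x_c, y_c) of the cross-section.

x_c = 25.72 mm, y_c = 54.33 mm

Part | A | x̄ᵢ | ȳᵢ | A·x̄ᵢ | A·ȳᵢ
bottom flange | 1300.00 | 89.00 | 5.00 | 115700.00 | 6500.00
web | 2160.00 | 12.00 | 55.00 | 25920.00 | 118800.00
top flange | 1190.00 | -18.50 | 107.00 | -22015.00 | 127330.00
Σ | 4650.00 |  |  | 119605.00 | 252630.00
x_c = 119605.00 / 4650.00 = 25.72 mm
y_c = 252630.00 / 4650.00 = 54.33 mm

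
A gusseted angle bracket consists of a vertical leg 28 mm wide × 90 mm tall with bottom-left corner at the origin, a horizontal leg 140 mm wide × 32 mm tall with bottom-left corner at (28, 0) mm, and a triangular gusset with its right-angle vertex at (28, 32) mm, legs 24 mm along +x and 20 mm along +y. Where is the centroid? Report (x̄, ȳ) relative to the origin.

vertical leg: A = 28 × 90 = 2520.00, centroid at (14.00, 45.00).
horizontal leg: A = 140 × 32 = 4480.00, centroid at (98.00, 16.00).
gusset: A = ½·24·20 = 240.00, centroid at (36.00, 38.67).
ΣA = 7240.00 mm², ΣAx̄ = 482960.00 mm³, ΣAȳ = 194360.00 mm³.
x̄ = 482960.00/7240.00 = 66.71 mm; ȳ = 194360.00/7240.00 = 26.85 mm.

x̄ = 66.71 mm, ȳ = 26.85 mm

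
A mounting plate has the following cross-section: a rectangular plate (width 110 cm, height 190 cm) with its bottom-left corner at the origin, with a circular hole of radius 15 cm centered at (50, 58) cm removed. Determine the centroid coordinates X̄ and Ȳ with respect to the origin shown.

X̄ = 55.18 cm, Ȳ = 96.30 cm

plate: A = 110 × 190 = 20900.00, centroid at (55.00, 95.00).
hole: A = −π·15² = -706.86, centroid at (50.00, 58.00).
ΣA = 20193.14 cm², ΣAX̄ = 1114157.08 cm³, ΣAȲ = 1944502.22 cm³.
X̄ = 1114157.08/20193.14 = 55.18 cm; Ȳ = 1944502.22/20193.14 = 96.30 cm.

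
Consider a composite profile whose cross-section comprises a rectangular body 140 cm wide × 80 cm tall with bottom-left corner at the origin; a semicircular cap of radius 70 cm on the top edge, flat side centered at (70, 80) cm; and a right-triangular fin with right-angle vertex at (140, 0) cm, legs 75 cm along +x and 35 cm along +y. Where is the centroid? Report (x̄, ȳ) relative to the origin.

x̄ = 76.17 cm, ȳ = 64.71 cm

rectangular body: A = 140 × 80 = 11200.00, centroid at (70.00, 40.00).
semicircular top: A = ½π·70² = 7696.90, centroid at (70.00, 109.71).
triangular fin: A = ½·75·35 = 1312.50, centroid at (165.00, 11.67).
ΣA = 20209.40 cm²
ΣAx̄ = (11200.00)(70.00) + (7696.90)(70.00) + (1312.50)(165.00) = 1539345.64 cm³
ΣAȳ = (11200.00)(40.00) + (7696.90)(109.71) + (1312.50)(11.67) = 1307731.33 cm³
x̄ = 1539345.64 / 20209.40 = 76.17 cm
ȳ = 1307731.33 / 20209.40 = 64.71 cm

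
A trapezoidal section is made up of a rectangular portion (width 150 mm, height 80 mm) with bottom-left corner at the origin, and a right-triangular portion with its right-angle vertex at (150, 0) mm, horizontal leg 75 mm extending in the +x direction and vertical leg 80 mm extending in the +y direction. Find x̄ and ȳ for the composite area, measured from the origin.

rectangular portion: A = 150 × 80 = 12000.00, centroid at (75.00, 40.00).
triangular portion: A = ½·75·80 = 3000.00, centroid at (175.00, 26.67).
ΣA = 15000.00 mm²
ΣAx̄ = (12000.00)(75.00) + (3000.00)(175.00) = 1425000.00 mm³
ΣAȳ = (12000.00)(40.00) + (3000.00)(26.67) = 560000.00 mm³
x̄ = 1425000.00 / 15000.00 = 95.00 mm
ȳ = 560000.00 / 15000.00 = 37.33 mm

x̄ = 95.00 mm, ȳ = 37.33 mm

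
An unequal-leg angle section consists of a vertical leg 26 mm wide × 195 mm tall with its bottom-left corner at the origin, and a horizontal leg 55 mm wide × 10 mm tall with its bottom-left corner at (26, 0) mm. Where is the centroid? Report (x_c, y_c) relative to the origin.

x_c = 16.96 mm, y_c = 88.45 mm

vertical leg: A = 26 × 195 = 5070.00, centroid at (13.00, 97.50).
horizontal leg: A = 55 × 10 = 550.00, centroid at (53.50, 5.00).
ΣA = 5620.00 mm², ΣAx_c = 95335.00 mm³, ΣAy_c = 497075.00 mm³.
x_c = 95335.00/5620.00 = 16.96 mm; y_c = 497075.00/5620.00 = 88.45 mm.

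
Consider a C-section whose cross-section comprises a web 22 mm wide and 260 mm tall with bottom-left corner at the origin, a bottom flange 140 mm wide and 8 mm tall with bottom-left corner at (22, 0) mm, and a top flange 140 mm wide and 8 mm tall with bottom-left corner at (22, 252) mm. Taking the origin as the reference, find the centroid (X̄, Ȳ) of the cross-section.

X̄ = 33.79 mm, Ȳ = 130.00 mm

web: A = 22 × 260 = 5720.00, centroid at (11.00, 130.00).
bottom flange: A = 140 × 8 = 1120.00, centroid at (92.00, 4.00).
top flange: A = 140 × 8 = 1120.00, centroid at (92.00, 256.00).
ΣA = 7960.00 mm², ΣAX̄ = 269000.00 mm³, ΣAȲ = 1034800.00 mm³.
X̄ = 269000.00/7960.00 = 33.79 mm; Ȳ = 1034800.00/7960.00 = 130.00 mm.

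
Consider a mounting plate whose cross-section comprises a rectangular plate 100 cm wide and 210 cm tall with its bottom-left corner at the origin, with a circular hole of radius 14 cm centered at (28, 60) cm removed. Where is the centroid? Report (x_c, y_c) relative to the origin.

plate: A = 100 × 210 = 21000.00, centroid at (50.00, 105.00).
hole: A = −π·14² = -615.75, centroid at (28.00, 60.00).
ΣA = 20384.25 cm², ΣAx_c = 1032758.94 cm³, ΣAy_c = 2168054.87 cm³.
x_c = 1032758.94/20384.25 = 50.66 cm; y_c = 2168054.87/20384.25 = 106.36 cm.

x_c = 50.66 cm, y_c = 106.36 cm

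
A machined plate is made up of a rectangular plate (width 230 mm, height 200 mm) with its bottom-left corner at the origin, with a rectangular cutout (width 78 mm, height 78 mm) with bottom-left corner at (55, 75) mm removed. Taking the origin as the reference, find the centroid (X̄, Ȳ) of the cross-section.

Part | A | x̄ᵢ | ȳᵢ | A·x̄ᵢ | A·ȳᵢ
plate | 46000.00 | 115.00 | 100.00 | 5290000.00 | 4600000.00
hole | -6084.00 | 94.00 | 114.00 | -571896.00 | -693576.00
Σ | 39916.00 |  |  | 4718104.00 | 3906424.00
X̄ = 4718104.00 / 39916.00 = 118.20 mm
Ȳ = 3906424.00 / 39916.00 = 97.87 mm

X̄ = 118.20 mm, Ȳ = 97.87 mm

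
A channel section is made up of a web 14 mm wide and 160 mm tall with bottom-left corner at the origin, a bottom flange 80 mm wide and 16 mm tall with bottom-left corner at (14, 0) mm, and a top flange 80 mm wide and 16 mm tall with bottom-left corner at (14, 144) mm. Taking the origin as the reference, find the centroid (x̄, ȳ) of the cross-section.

web: A = 14 × 160 = 2240.00, centroid at (7.00, 80.00).
bottom flange: A = 80 × 16 = 1280.00, centroid at (54.00, 8.00).
top flange: A = 80 × 16 = 1280.00, centroid at (54.00, 152.00).
ΣA = 4800.00 mm², ΣAx̄ = 153920.00 mm³, ΣAȳ = 384000.00 mm³.
x̄ = 153920.00/4800.00 = 32.07 mm; ȳ = 384000.00/4800.00 = 80.00 mm.

x̄ = 32.07 mm, ȳ = 80.00 mm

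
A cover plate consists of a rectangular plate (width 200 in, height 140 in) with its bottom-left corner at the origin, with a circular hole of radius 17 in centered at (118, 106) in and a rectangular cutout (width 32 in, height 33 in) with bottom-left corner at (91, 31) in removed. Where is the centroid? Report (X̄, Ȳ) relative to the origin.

plate: A = 200 × 140 = 28000.00, centroid at (100.00, 70.00).
hole 1: A = −π·17² = -907.92, centroid at (118.00, 106.00).
hole 2: A = −(32 × 33) = -1056.00, centroid at (107.00, 47.50).
ΣA = 26036.08 in², ΣAX̄ = 2579873.41 in³, ΣAȲ = 1813600.45 in³.
X̄ = 2579873.41/26036.08 = 99.09 in; Ȳ = 1813600.45/26036.08 = 69.66 in.

X̄ = 99.09 in, Ȳ = 69.66 in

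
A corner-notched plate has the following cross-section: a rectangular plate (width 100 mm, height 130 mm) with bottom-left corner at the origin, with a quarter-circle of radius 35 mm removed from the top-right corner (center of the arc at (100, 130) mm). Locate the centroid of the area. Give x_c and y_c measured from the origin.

plate: A = 100 × 130 = 13000.00, centroid at (50.00, 65.00).
removed quarter-circle: A = −¼π·35² = -962.11, centroid at (85.15, 115.15).
ΣA = 12037.89 mm², ΣAx_c = 568080.39 mm³, ΣAy_c = 734217.01 mm³.
x_c = 568080.39/12037.89 = 47.19 mm; y_c = 734217.01/12037.89 = 60.99 mm.

x_c = 47.19 mm, y_c = 60.99 mm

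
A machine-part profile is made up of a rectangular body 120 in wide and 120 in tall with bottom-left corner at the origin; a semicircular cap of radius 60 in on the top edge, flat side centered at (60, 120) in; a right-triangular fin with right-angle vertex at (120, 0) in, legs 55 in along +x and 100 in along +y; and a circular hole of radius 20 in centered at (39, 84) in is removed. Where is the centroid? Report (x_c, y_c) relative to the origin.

x_c = 71.22 in, y_c = 77.63 in

Part | A | x̄ᵢ | ȳᵢ | A·x̄ᵢ | A·ȳᵢ
rectangular body | 14400.00 | 60.00 | 60.00 | 864000.00 | 864000.00
semicircular top | 5654.87 | 60.00 | 145.46 | 339292.01 | 822584.01
triangular fin | 2750.00 | 138.33 | 33.33 | 380416.67 | 91666.67
hole | -1256.64 | 39.00 | 84.00 | -49008.85 | -105557.51
Σ | 21548.23 |  |  | 1534699.83 | 1672693.17
x_c = 1534699.83 / 21548.23 = 71.22 in
y_c = 1672693.17 / 21548.23 = 77.63 in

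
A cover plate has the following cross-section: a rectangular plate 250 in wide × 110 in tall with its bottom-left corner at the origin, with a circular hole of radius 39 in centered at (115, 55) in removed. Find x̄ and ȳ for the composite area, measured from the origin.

Part | A | x̄ᵢ | ȳᵢ | A·x̄ᵢ | A·ȳᵢ
plate | 27500.00 | 125.00 | 55.00 | 3437500.00 | 1512500.00
hole | -4778.36 | 115.00 | 55.00 | -549511.68 | -262809.93
Σ | 22721.64 |  |  | 2887988.32 | 1249690.07
x̄ = 2887988.32 / 22721.64 = 127.10 in
ȳ = 1249690.07 / 22721.64 = 55.00 in

x̄ = 127.10 in, ȳ = 55.00 in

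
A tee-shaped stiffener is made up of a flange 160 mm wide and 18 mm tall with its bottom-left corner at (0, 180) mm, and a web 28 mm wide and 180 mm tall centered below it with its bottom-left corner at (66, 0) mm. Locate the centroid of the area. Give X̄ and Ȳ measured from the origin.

web: A = 28 × 180 = 5040.00, centroid at (80.00, 90.00).
flange: A = 160 × 18 = 2880.00, centroid at (80.00, 189.00).
ΣA = 7920.00 mm²
ΣAX̄ = (5040.00)(80.00) + (2880.00)(80.00) = 633600.00 mm³
ΣAȲ = (5040.00)(90.00) + (2880.00)(189.00) = 997920.00 mm³
X̄ = 633600.00 / 7920.00 = 80.00 mm
Ȳ = 997920.00 / 7920.00 = 126.00 mm

X̄ = 80.00 mm, Ȳ = 126.00 mm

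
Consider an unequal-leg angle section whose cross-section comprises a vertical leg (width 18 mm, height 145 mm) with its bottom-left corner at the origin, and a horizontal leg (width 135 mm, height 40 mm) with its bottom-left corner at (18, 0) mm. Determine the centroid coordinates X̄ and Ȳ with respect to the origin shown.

X̄ = 60.57 mm, Ȳ = 37.11 mm

vertical leg: A = 18 × 145 = 2610.00, centroid at (9.00, 72.50).
horizontal leg: A = 135 × 40 = 5400.00, centroid at (85.50, 20.00).
ΣA = 8010.00 mm²
ΣAX̄ = (2610.00)(9.00) + (5400.00)(85.50) = 485190.00 mm³
ΣAȲ = (2610.00)(72.50) + (5400.00)(20.00) = 297225.00 mm³
X̄ = 485190.00 / 8010.00 = 60.57 mm
Ȳ = 297225.00 / 8010.00 = 37.11 mm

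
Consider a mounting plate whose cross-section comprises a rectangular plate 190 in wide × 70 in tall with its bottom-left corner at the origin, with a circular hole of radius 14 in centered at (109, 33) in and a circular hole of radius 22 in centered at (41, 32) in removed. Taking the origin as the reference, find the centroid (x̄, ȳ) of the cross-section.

x̄ = 101.58 in, ȳ = 35.52 in

plate: A = 190 × 70 = 13300.00, centroid at (95.00, 35.00).
hole 1: A = −π·14² = -615.75, centroid at (109.00, 33.00).
hole 2: A = −π·22² = -1520.53, centroid at (41.00, 32.00).
ΣA = 11163.72 in², ΣAx̄ = 1134041.25 in³, ΣAȳ = 396523.19 in³.
x̄ = 1134041.25/11163.72 = 101.58 in; ȳ = 396523.19/11163.72 = 35.52 in.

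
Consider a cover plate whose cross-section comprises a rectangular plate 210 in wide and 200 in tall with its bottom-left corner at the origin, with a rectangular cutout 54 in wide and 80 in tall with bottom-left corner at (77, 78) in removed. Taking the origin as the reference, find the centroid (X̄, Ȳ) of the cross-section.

X̄ = 105.11 in, Ȳ = 97.94 in

Part | A | x̄ᵢ | ȳᵢ | A·x̄ᵢ | A·ȳᵢ
plate | 42000.00 | 105.00 | 100.00 | 4410000.00 | 4200000.00
hole | -4320.00 | 104.00 | 118.00 | -449280.00 | -509760.00
Σ | 37680.00 |  |  | 3960720.00 | 3690240.00
X̄ = 3960720.00 / 37680.00 = 105.11 in
Ȳ = 3690240.00 / 37680.00 = 97.94 in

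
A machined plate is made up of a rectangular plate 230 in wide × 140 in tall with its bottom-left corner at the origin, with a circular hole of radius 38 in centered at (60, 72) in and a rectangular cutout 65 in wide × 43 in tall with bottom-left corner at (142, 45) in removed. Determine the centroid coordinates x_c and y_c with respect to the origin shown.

plate: A = 230 × 140 = 32200.00, centroid at (115.00, 70.00).
hole 1: A = −π·38² = -4536.46, centroid at (60.00, 72.00).
hole 2: A = −(65 × 43) = -2795.00, centroid at (174.50, 66.50).
ΣA = 24868.54 in², ΣAx_c = 2943084.91 in³, ΣAy_c = 1741507.39 in³.
x_c = 2943084.91/24868.54 = 118.35 in; y_c = 1741507.39/24868.54 = 70.03 in.

x_c = 118.35 in, y_c = 70.03 in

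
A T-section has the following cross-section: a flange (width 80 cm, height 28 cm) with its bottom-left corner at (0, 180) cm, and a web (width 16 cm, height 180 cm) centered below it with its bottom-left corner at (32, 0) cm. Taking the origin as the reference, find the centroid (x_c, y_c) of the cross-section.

web: A = 16 × 180 = 2880.00, centroid at (40.00, 90.00).
flange: A = 80 × 28 = 2240.00, centroid at (40.00, 194.00).
ΣA = 5120.00 cm²
ΣAx_c = (2880.00)(40.00) + (2240.00)(40.00) = 204800.00 cm³
ΣAy_c = (2880.00)(90.00) + (2240.00)(194.00) = 693760.00 cm³
x_c = 204800.00 / 5120.00 = 40.00 cm
y_c = 693760.00 / 5120.00 = 135.50 cm

x_c = 40.00 cm, y_c = 135.50 cm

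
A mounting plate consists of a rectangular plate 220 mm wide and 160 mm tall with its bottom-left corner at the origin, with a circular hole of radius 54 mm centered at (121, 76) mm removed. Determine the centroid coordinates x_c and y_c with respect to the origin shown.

x_c = 106.13 mm, y_c = 81.41 mm

plate: A = 220 × 160 = 35200.00, centroid at (110.00, 80.00).
hole: A = −π·54² = -9160.88, centroid at (121.00, 76.00).
ΣA = 26039.12 mm²
ΣAx_c = (35200.00)(110.00) + (-9160.88)(121.00) = 2763533.01 mm³
ΣAy_c = (35200.00)(80.00) + (-9160.88)(76.00) = 2119772.80 mm³
x_c = 2763533.01 / 26039.12 = 106.13 mm
y_c = 2119772.80 / 26039.12 = 81.41 mm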